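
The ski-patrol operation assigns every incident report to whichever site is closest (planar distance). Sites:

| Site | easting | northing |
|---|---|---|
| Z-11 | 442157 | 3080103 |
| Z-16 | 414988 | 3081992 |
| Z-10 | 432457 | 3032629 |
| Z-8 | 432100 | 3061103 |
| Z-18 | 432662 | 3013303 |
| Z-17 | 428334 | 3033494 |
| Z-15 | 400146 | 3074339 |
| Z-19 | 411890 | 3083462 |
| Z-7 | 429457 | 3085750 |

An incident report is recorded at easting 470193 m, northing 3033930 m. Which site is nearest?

Z-10

Squared distances to each site:
Z-11: 2917963225.000; Z-16: 5357547869.000; Z-10: 1425698297.000; Z-8: 2189448578.000; Z-18: 1834049090.000; Z-17: 1752365977.000; Z-15: 6539469490.000; Z-19: 5852658833.000; Z-7: 4344734096.000.
Minimum at Z-10.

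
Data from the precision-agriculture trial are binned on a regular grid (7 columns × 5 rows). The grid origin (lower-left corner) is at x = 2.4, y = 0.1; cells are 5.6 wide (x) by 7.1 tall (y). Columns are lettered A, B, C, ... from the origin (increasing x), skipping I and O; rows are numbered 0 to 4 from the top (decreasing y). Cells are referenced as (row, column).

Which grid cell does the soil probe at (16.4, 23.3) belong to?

(1, C)

Column index: ⌊(16.4 − 2.4) / 5.6⌋ = ⌊2.500⌋ = 2 → column C
Row offset from origin: ⌊(23.3 − 0.1) / 7.1⌋ = ⌊3.268⌋ = 3 → row 1 (counted from top)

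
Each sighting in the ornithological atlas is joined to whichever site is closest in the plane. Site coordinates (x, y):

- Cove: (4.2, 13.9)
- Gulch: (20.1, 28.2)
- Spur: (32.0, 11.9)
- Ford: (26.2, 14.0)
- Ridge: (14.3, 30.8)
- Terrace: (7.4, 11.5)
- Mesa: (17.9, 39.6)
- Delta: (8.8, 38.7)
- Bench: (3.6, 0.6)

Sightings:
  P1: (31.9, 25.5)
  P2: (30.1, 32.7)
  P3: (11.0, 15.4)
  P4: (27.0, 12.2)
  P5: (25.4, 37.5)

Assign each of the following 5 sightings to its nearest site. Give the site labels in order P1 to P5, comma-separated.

Gulch, Gulch, Terrace, Ford, Mesa

P1 → Gulch (d²=146.53)
P2 → Gulch (d²=120.25)
P3 → Terrace (d²=28.17)
P4 → Ford (d²=3.88)
P5 → Mesa (d²=60.66)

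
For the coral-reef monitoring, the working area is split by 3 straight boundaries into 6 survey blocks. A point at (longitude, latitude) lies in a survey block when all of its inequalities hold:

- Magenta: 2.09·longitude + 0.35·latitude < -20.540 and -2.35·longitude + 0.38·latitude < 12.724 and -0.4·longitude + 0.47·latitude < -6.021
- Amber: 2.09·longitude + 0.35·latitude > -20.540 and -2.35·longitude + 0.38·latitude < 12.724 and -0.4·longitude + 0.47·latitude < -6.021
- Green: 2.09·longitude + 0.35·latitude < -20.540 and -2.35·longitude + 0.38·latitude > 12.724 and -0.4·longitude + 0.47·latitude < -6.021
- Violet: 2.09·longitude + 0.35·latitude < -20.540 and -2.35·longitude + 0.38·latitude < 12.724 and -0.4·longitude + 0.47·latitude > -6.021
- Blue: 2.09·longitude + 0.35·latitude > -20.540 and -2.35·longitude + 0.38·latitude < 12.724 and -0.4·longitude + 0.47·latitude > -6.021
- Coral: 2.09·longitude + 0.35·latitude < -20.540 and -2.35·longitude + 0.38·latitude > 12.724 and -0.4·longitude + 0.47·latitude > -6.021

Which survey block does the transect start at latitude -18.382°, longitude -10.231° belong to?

Coral

2.09·-10.231 + 0.35·-18.382 = -27.816, which is < -20.540
-2.35·-10.231 + 0.38·-18.382 = 17.058, which is > 12.724
-0.4·-10.231 + 0.47·-18.382 = -4.547, which is > -6.021
This sign pattern matches Coral.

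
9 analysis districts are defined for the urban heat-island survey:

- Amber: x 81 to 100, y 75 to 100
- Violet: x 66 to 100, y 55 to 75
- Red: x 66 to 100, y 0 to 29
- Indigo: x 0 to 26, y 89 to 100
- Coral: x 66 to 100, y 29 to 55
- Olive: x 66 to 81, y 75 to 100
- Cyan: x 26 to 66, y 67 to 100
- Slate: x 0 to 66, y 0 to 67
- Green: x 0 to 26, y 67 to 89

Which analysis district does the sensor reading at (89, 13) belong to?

Red

The point has x = 89 and y = 13.
Only Red satisfies 66 ≤ x ≤ 100 and 0 ≤ y ≤ 29.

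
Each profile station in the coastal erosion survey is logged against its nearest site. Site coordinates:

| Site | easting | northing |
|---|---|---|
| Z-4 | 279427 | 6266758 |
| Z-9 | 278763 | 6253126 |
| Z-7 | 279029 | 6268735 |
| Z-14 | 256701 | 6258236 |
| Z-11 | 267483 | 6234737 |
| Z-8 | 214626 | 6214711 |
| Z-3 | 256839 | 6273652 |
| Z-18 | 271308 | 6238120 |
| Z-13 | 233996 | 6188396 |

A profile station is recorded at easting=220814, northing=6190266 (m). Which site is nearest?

Z-13

Squared distances to each site:
Z-4: 9286509833.000; Z-9: 7309466201.000; Z-7: 9546370186.000; Z-14: 5907797669.000; Z-11: 4155665402.000; Z-8: 635849369.000; Z-3: 8251025621.000; Z-18: 4839649352.000; Z-13: 177262024.000.
Minimum at Z-13.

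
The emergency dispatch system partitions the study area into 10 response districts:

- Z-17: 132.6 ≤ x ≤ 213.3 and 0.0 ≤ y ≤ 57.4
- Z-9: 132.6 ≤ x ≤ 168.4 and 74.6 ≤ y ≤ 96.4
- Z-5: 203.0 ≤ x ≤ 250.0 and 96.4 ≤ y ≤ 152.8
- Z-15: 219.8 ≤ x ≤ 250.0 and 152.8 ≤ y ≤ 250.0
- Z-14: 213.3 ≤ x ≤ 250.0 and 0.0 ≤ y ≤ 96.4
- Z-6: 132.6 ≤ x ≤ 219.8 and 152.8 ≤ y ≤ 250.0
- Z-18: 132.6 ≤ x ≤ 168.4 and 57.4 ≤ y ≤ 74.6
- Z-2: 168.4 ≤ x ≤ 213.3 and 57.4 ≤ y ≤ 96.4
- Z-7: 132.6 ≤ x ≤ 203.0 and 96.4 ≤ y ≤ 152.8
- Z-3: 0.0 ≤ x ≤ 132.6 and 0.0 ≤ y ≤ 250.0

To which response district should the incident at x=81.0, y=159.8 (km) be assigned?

The point has x = 81.0 and y = 159.8.
Only Z-3 satisfies 0.0 ≤ x ≤ 132.6 and 0.0 ≤ y ≤ 250.0.

Z-3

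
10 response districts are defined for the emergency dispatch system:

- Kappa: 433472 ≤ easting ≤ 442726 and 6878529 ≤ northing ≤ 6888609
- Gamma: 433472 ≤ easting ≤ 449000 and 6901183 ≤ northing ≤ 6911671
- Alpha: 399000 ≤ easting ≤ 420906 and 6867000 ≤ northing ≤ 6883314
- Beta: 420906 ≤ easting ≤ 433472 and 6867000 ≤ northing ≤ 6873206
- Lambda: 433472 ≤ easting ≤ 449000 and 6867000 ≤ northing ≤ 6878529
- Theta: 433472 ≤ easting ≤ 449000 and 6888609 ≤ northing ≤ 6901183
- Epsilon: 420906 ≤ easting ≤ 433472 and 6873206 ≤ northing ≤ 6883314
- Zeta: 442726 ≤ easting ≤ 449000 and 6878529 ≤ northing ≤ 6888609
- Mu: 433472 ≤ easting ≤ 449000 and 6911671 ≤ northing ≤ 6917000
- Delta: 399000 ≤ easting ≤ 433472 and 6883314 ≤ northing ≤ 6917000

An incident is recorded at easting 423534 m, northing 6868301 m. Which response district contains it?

Beta

The point has easting = 423534 and northing = 6868301.
Only Beta satisfies 420906 ≤ easting ≤ 433472 and 6867000 ≤ northing ≤ 6873206.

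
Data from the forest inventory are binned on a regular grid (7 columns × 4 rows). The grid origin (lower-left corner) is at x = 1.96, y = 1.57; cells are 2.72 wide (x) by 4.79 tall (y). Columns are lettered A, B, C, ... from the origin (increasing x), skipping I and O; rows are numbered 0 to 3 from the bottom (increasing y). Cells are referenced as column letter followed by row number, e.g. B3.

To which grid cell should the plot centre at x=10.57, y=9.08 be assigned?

D1

Column index: ⌊(10.57 − 1.96) / 2.72⌋ = ⌊3.165⌋ = 3 → column D
Row offset from origin: ⌊(9.08 − 1.57) / 4.79⌋ = ⌊1.568⌋ = 1 → row 1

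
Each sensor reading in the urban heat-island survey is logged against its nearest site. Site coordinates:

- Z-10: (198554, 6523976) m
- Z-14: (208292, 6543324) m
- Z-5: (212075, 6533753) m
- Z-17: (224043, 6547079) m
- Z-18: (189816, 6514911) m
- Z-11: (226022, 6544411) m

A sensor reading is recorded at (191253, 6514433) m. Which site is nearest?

Squared distances to each site:
Z-10: 144373450.000; Z-14: 1125017402.000; Z-5: 806818084.000; Z-17: 2140945416.000; Z-18: 2293453.000; Z-11: 2107563845.000.
Minimum at Z-18.

Z-18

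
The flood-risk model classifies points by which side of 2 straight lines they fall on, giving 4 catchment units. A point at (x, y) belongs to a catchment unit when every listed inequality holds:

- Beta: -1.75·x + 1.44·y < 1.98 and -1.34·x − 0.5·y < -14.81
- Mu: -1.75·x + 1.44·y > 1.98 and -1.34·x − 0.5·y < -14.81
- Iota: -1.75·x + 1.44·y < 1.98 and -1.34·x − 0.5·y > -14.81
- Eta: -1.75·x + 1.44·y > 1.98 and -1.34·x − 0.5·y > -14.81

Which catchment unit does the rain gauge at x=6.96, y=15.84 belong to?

-1.75·6.96 + 1.44·15.84 = 10.630, which is > 1.98
-1.34·6.96 − 0.5·15.84 = -17.246, which is < -14.81
This sign pattern matches Mu.

Mu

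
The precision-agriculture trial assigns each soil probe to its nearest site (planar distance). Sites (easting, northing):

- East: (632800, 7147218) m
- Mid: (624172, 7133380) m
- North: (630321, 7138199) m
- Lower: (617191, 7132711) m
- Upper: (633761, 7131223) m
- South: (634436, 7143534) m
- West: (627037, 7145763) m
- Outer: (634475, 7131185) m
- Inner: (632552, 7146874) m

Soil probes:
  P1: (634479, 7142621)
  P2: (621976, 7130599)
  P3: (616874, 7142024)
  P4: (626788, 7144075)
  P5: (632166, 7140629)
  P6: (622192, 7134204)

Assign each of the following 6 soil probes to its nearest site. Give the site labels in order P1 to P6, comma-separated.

South, Mid, Lower, West, North, Mid

P1 → South (d²=835418.00)
P2 → Mid (d²=12556377.00)
P3 → Lower (d²=86832458.00)
P4 → West (d²=2911345.00)
P5 → North (d²=9308925.00)
P6 → Mid (d²=4599376.00)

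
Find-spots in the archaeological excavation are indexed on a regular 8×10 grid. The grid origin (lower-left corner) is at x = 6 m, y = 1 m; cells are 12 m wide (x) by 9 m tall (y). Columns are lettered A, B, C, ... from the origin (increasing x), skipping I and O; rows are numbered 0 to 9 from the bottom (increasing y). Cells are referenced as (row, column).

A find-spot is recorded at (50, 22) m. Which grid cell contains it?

(2, D)

Column index: ⌊(50 − 6) / 12⌋ = ⌊3.667⌋ = 3 → column D
Row offset from origin: ⌊(22 − 1) / 9⌋ = ⌊2.333⌋ = 2 → row 2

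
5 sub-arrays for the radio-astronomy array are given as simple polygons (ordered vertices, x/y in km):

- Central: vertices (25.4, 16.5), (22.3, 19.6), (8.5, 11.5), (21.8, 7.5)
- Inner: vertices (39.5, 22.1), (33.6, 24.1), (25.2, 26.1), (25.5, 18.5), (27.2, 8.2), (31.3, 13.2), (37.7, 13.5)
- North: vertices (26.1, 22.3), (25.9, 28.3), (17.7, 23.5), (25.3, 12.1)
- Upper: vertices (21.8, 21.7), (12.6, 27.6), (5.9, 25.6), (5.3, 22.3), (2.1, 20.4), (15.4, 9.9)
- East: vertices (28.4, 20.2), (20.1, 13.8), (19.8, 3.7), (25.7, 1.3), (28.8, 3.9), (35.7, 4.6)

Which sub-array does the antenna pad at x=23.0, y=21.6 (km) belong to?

Cast a ray rightward from (23.0, 21.6). For each polygon, the edges (by vertex number in listed order) whose endpoints lie on opposite sides of y = 21.6, where each meets that height, and whether that is right or left of the point:
Central: no edge straddles that height → 0 crossings.
Inner: 3–4 at x≈25.38 (right), 7–1 at x≈39.40 (right) → 2 crossings.
North: 3–4 at x≈18.97 (left), 4–1 at x≈26.05 (right) → 1 crossing.
Upper: 4–5 at x≈4.12 (left), 6–1 at x≈21.75 (left) → 0 crossings.
East: no edge straddles that height → 0 crossings.
Only North has an odd count, so the point is inside North.

North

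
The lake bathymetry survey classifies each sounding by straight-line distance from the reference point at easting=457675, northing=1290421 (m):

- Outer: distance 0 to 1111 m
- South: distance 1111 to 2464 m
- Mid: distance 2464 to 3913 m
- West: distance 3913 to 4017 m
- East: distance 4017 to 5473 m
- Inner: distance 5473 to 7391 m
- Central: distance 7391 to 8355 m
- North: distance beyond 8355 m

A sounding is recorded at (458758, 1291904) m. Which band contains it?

South

Distance = √((458758−457675)² + (1291904−1290421)²) = √(1172889.000 + 2199289.000) = 1836.349 m.
1111 ≤ 1836.349 < 2464 → South.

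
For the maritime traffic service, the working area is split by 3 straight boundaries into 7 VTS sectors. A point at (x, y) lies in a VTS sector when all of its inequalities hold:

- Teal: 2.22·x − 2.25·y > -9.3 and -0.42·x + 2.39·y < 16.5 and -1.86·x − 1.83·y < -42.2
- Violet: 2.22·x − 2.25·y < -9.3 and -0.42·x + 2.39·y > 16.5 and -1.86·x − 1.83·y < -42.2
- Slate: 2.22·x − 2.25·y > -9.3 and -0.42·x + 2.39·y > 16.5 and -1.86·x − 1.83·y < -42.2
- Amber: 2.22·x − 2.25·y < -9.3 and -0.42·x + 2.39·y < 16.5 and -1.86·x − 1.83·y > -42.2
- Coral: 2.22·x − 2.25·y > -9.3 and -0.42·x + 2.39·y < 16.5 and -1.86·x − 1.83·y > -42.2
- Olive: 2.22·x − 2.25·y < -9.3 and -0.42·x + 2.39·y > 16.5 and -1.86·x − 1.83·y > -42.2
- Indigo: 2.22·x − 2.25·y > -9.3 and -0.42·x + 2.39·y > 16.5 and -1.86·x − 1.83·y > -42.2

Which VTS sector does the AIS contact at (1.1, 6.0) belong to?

2.22·1.1 − 2.25·6.0 = -11.058, which is < -9.3
-0.42·1.1 + 2.39·6.0 = 13.878, which is < 16.5
-1.86·1.1 − 1.83·6.0 = -13.026, which is > -42.2
This sign pattern matches Amber.

Amber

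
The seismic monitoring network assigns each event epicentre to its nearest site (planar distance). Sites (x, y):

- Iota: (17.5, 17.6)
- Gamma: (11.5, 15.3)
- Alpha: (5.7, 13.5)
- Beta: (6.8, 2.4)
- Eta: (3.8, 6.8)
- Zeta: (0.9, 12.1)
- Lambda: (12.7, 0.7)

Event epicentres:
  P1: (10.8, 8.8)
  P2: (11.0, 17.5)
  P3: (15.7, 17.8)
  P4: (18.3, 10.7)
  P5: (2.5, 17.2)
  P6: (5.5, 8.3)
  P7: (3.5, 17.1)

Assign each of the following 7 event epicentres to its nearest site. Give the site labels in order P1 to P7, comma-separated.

P1 → Gamma (d²=42.74)
P2 → Gamma (d²=5.09)
P3 → Iota (d²=3.28)
P4 → Iota (d²=48.25)
P5 → Alpha (d²=23.93)
P6 → Eta (d²=5.14)
P7 → Alpha (d²=17.80)

Gamma, Gamma, Iota, Iota, Alpha, Eta, Alpha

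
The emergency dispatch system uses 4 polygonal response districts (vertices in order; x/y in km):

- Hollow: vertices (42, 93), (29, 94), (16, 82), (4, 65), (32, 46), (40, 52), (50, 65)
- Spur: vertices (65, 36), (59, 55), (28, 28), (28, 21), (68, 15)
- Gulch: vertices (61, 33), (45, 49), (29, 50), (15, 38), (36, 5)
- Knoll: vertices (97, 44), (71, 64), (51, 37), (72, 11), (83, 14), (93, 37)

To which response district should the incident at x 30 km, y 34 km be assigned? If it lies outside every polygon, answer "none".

Cast a ray rightward from (30, 34). For each polygon, the edges (by vertex number in listed order) whose endpoints lie on opposite sides of y = 34, where each meets that height, and whether that is right or left of the point:
Hollow: no edge straddles that height → 0 crossings.
Spur: 2–3 at x≈34.9 (right), 5–1 at x≈65.3 (right) → 2 crossings.
Gulch: 1–2 at x≈60.0 (right), 4–5 at x≈17.5 (left) → 1 crossing.
Knoll: 3–4 at x≈53.4 (right), 5–6 at x≈91.7 (right) → 2 crossings.
Only Gulch has an odd count, so the point is inside Gulch.

Gulch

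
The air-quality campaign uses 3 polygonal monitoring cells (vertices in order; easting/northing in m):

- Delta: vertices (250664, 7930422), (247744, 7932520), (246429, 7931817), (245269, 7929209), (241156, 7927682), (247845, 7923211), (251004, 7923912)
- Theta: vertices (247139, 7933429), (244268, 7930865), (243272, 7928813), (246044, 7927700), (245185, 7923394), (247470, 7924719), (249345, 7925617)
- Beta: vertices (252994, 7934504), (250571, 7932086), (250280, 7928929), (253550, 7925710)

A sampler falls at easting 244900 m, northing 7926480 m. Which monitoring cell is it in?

Delta

Cast a ray rightward from (244900, 7926480). For each polygon, the edges (by vertex number in listed order) whose endpoints lie on opposite sides of northing = 7926480, where each meets that height, and whether that is right or left of the point:
Delta: 5–6 at easting≈242954.3 (left), 7–1 at easting≈250869.9 (right) → 1 crossing.
Theta: 4–5 at easting≈245800.6 (right), 7–1 at easting≈249101.3 (right) → 2 crossings.
Beta: 3–4 at easting≈252767.8 (right), 4–1 at easting≈253501.3 (right) → 2 crossings.
Only Delta has an odd count, so the point is inside Delta.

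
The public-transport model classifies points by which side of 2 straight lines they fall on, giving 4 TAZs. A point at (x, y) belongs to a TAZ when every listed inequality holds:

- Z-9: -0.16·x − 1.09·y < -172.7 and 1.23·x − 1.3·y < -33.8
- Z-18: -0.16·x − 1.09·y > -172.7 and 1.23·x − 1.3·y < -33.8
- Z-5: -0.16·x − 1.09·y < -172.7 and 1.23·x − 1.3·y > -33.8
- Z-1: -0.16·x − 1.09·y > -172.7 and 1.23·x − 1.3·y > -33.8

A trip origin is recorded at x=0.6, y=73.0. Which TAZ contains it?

Z-18

-0.16·0.6 − 1.09·73.0 = -79.666, which is > -172.7
1.23·0.6 − 1.3·73.0 = -94.162, which is < -33.8
This sign pattern matches Z-18.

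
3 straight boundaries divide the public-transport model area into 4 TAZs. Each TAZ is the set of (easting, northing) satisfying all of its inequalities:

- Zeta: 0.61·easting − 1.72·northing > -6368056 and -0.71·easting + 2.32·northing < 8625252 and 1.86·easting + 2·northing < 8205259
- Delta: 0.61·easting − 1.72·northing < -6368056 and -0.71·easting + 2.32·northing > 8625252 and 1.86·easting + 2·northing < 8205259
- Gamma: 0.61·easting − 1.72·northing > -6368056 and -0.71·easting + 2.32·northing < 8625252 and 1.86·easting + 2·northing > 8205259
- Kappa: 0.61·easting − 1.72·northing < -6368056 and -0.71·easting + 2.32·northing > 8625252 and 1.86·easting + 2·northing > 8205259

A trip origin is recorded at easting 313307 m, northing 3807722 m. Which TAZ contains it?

Zeta

0.61·313307 − 1.72·3807722 = -6358164.570, which is > -6368056
-0.71·313307 + 2.32·3807722 = 8611467.070, which is < 8625252
1.86·313307 + 2·3807722 = 8198195.020, which is < 8205259
This sign pattern matches Zeta.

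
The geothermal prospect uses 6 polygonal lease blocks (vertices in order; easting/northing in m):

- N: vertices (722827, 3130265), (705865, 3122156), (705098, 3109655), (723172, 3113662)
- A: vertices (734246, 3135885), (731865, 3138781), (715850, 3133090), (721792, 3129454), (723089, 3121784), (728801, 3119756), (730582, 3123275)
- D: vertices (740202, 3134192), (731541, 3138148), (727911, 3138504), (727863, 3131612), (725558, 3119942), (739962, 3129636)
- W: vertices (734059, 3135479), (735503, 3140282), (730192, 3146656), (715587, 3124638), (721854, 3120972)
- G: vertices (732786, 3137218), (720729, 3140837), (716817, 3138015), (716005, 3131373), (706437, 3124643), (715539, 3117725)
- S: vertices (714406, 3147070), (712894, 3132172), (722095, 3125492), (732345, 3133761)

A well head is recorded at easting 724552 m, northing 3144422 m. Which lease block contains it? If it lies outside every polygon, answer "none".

Cast a ray rightward from (724552, 3144422). For each polygon, the edges (by vertex number in listed order) whose endpoints lie on opposite sides of northing = 3144422, where each meets that height, and whether that is right or left of the point:
N: no edge straddles that height → 0 crossings.
A: no edge straddles that height → 0 crossings.
D: no edge straddles that height → 0 crossings.
W: 2–3 at easting≈732053.4 (right), 3–4 at easting≈728710.1 (right) → 2 crossings.
G: no edge straddles that height → 0 crossings.
S: 1–2 at easting≈714137.3 (left), 4–1 at easting≈717975.2 (left) → 0 crossings.
All counts are even, so the point lies outside every listed polygon.

none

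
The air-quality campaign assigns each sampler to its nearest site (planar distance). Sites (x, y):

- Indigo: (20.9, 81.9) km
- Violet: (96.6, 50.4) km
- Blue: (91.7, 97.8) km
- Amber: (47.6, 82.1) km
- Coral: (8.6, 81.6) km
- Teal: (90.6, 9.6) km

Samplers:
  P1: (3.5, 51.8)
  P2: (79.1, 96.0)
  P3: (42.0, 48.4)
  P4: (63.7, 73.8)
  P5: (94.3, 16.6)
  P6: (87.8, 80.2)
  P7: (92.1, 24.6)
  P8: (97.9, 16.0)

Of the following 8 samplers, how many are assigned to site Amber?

2

P1 → Coral
P2 → Blue
P3 → Amber
P4 → Amber
P5 → Teal
P6 → Blue
P7 → Teal
P8 → Teal
2 of the 8 go to Amber.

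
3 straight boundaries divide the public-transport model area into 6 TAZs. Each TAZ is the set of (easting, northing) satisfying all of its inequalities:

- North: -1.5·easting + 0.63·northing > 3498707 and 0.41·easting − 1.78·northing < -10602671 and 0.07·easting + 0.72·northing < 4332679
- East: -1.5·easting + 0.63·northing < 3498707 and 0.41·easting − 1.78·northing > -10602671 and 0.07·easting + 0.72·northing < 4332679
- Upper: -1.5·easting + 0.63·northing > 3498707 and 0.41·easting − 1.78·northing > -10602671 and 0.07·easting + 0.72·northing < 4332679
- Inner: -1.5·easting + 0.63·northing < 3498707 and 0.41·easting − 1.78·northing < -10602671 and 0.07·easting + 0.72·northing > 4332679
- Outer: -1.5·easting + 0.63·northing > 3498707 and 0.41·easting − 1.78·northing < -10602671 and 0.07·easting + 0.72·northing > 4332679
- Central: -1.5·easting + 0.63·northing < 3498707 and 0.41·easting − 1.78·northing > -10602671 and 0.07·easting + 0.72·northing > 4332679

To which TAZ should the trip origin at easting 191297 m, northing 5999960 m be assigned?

-1.5·191297 + 0.63·5999960 = 3493029.300, which is < 3498707
0.41·191297 − 1.78·5999960 = -10601497.030, which is > -10602671
0.07·191297 + 0.72·5999960 = 4333361.990, which is > 4332679
This sign pattern matches Central.

Central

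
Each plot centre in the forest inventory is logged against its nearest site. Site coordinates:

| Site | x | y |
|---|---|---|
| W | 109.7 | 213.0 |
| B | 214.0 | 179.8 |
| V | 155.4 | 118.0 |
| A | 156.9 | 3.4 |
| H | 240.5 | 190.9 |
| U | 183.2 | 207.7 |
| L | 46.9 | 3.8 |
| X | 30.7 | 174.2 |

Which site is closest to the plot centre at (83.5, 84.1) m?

Squared distances to each site:
W: 17301.650; B: 26188.740; V: 6318.820; A: 11900.050; H: 36055.240; U: 25217.050; L: 7787.650; X: 10905.850.
Minimum at V.

V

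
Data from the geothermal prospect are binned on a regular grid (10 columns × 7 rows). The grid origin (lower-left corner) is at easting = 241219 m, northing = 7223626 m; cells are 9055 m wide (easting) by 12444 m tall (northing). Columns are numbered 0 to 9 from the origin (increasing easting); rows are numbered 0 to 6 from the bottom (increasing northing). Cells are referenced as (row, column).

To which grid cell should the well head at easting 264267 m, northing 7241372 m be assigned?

(1, 2)

Column index: ⌊(264267 − 241219) / 9055⌋ = ⌊2.545⌋ = 2
Row offset from origin: ⌊(7241372 − 7223626) / 12444⌋ = ⌊1.426⌋ = 1 → row 1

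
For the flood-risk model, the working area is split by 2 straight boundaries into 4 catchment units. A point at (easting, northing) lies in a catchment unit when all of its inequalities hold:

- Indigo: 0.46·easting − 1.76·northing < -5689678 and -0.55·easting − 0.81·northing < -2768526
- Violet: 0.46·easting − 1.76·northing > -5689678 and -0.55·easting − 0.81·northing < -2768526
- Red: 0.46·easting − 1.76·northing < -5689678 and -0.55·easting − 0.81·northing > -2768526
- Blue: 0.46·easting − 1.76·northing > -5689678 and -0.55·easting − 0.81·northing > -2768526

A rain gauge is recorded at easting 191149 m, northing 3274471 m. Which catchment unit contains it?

0.46·191149 − 1.76·3274471 = -5675140.420, which is > -5689678
-0.55·191149 − 0.81·3274471 = -2757453.460, which is > -2768526
This sign pattern matches Blue.

Blue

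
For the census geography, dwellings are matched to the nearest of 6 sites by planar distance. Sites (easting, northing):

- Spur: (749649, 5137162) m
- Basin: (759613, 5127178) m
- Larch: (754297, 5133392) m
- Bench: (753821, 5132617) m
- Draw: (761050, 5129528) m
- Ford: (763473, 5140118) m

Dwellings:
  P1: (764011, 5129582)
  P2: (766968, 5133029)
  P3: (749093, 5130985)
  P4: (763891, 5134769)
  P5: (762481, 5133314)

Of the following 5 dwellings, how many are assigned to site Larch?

P1 → Draw
P2 → Draw
P3 → Bench
P4 → Ford
P5 → Draw
0 of the 5 go to Larch.

0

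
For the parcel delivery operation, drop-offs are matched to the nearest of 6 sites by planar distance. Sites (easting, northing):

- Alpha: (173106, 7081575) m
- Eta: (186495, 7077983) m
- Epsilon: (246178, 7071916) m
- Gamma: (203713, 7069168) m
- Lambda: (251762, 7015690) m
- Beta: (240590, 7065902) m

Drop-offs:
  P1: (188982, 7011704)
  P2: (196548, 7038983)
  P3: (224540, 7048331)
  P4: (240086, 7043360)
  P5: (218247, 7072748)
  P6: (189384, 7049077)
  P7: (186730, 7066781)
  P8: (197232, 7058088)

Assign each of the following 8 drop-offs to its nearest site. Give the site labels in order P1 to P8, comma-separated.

P1 → Gamma (d²=3519113657.00)
P2 → Gamma (d²=962471450.00)
P3 → Beta (d²=566342541.00)
P4 → Beta (d²=508395780.00)
P5 → Gamma (d²=224053556.00)
P6 → Gamma (d²=608968522.00)
P7 → Eta (d²=125540029.00)
P8 → Gamma (d²=164769761.00)

Gamma, Gamma, Beta, Beta, Gamma, Gamma, Eta, Gamma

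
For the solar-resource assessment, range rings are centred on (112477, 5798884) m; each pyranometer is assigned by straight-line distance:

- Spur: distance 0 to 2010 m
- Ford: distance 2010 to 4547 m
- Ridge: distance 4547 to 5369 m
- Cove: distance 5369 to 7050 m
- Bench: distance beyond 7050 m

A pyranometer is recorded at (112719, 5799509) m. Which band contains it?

Spur

Distance = √((112719−112477)² + (5799509−5798884)²) = √(58564.000 + 390625.000) = 670.216 m.
0 ≤ 670.216 < 2010 → Spur.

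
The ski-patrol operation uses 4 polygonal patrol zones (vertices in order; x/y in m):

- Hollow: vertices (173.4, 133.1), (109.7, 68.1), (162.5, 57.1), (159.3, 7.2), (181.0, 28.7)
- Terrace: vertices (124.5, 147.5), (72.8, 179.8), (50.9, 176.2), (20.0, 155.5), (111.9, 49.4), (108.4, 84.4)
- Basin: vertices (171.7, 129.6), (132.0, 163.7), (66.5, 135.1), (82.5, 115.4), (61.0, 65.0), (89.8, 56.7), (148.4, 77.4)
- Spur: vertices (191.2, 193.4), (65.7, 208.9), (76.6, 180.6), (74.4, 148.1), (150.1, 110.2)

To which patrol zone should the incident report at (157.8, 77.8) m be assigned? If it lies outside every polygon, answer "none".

Hollow

Cast a ray rightward from (157.8, 77.8). For each polygon, the edges (by vertex number in listed order) whose endpoints lie on opposite sides of y = 77.8, where each meets that height, and whether that is right or left of the point:
Hollow: 1–2 at x≈119.21 (left), 5–1 at x≈177.43 (right) → 1 crossing.
Terrace: 4–5 at x≈87.30 (left), 5–6 at x≈109.06 (left) → 0 crossings.
Basin: 4–5 at x≈66.46 (left), 7–1 at x≈148.58 (left) → 0 crossings.
Spur: no edge straddles that height → 0 crossings.
Only Hollow has an odd count, so the point is inside Hollow.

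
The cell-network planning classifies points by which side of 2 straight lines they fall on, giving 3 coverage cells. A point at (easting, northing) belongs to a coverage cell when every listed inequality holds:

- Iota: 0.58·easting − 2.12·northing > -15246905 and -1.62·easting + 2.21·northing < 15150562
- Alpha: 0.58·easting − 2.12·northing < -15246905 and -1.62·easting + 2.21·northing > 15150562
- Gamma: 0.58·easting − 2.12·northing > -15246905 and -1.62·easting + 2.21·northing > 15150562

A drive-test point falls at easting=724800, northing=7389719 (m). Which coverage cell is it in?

Gamma

0.58·724800 − 2.12·7389719 = -15245820.280, which is > -15246905
-1.62·724800 + 2.21·7389719 = 15157102.990, which is > 15150562
This sign pattern matches Gamma.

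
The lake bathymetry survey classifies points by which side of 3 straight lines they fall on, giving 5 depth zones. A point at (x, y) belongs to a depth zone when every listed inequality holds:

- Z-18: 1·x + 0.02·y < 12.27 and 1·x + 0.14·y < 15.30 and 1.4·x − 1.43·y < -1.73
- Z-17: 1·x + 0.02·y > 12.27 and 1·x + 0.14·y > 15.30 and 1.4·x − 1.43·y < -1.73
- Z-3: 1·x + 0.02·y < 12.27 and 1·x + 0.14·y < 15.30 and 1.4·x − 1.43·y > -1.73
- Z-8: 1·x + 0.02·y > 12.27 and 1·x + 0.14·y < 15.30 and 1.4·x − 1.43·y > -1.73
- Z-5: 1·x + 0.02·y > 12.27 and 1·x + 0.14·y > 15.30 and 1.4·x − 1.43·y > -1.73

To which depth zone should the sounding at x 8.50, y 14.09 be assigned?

1·8.50 + 0.02·14.09 = 8.782, which is < 12.27
1·8.50 + 0.14·14.09 = 10.473, which is < 15.30
1.4·8.50 − 1.43·14.09 = -8.249, which is < -1.73
This sign pattern matches Z-18.

Z-18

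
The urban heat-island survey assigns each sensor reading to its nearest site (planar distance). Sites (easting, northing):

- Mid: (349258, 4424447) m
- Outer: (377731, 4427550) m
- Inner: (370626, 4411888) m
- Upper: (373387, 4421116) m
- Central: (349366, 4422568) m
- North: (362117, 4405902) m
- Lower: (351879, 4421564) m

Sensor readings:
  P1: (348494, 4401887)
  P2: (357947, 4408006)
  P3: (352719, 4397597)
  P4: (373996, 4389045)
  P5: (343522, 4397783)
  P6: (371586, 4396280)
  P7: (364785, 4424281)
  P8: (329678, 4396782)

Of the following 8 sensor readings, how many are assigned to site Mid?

P1 → North
P2 → North
P3 → North
P4 → North
P5 → North
P6 → North
P7 → Upper
P8 → Central
0 of the 8 go to Mid.

0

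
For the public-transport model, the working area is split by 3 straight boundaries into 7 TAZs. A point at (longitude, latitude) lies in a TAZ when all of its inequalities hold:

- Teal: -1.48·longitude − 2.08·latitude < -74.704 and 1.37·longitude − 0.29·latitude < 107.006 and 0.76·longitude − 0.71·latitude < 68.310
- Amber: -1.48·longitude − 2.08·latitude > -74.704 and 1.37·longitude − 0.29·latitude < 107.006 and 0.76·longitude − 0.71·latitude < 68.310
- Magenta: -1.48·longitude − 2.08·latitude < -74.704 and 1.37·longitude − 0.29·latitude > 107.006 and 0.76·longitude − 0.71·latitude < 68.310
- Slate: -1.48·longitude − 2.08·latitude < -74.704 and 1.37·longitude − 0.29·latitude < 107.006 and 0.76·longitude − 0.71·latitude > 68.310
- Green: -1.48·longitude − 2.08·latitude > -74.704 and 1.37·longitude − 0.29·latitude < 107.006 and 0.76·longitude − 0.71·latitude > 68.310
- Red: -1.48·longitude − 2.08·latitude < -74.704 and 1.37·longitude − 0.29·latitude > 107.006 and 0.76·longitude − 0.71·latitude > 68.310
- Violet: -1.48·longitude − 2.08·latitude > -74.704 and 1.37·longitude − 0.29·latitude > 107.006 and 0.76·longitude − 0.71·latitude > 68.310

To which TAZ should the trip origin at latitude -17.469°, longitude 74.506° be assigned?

-1.48·74.506 − 2.08·-17.469 = -73.933, which is > -74.704
1.37·74.506 − 0.29·-17.469 = 107.139, which is > 107.006
0.76·74.506 − 0.71·-17.469 = 69.028, which is > 68.310
This sign pattern matches Violet.

Violet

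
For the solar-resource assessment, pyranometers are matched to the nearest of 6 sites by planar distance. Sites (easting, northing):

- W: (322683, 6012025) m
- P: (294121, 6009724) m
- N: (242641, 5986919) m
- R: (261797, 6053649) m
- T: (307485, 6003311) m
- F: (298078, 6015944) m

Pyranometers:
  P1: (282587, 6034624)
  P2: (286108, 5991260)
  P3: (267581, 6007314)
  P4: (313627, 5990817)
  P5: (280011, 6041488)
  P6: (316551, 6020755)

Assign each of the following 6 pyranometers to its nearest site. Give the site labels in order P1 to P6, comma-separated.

F, P, P, T, R, W

P1 → F (d²=588913481.00)
P2 → P (d²=405127465.00)
P3 → P (d²=710179700.00)
P4 → T (d²=193824200.00)
P5 → R (d²=479639717.00)
P6 → W (d²=113814324.00)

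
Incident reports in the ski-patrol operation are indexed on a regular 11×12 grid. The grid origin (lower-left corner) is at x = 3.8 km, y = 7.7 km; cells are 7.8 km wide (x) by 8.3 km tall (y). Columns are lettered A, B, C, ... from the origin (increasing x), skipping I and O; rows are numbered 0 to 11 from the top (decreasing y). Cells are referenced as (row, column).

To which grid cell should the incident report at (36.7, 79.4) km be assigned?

(3, E)

Column index: ⌊(36.7 − 3.8) / 7.8⌋ = ⌊4.218⌋ = 4 → column E
Row offset from origin: ⌊(79.4 − 7.7) / 8.3⌋ = ⌊8.639⌋ = 8 → row 3 (counted from top)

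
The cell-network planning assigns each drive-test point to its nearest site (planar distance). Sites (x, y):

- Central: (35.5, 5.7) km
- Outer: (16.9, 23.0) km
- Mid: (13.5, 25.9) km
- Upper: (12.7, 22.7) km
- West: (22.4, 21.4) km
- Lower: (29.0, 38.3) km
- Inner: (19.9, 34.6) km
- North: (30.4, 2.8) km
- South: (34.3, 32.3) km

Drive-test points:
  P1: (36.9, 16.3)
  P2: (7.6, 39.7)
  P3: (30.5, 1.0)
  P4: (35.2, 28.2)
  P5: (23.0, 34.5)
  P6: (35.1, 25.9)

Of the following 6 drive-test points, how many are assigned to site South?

P1 → Central
P2 → Inner
P3 → North
P4 → South
P5 → Inner
P6 → South
2 of the 6 go to South.

2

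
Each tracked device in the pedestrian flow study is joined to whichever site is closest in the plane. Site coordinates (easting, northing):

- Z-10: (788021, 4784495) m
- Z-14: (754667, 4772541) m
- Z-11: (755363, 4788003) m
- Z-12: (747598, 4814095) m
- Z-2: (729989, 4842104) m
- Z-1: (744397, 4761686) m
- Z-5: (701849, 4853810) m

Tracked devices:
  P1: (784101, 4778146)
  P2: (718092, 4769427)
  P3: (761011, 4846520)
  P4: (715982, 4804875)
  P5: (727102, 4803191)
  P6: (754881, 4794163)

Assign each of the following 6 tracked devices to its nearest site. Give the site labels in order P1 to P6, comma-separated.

P1 → Z-10 (d²=55676201.00)
P2 → Z-1 (d²=751876106.00)
P3 → Z-2 (d²=981865540.00)
P4 → Z-12 (d²=1084579856.00)
P5 → Z-12 (d²=538983232.00)
P6 → Z-11 (d²=38177924.00)

Z-10, Z-1, Z-2, Z-12, Z-12, Z-11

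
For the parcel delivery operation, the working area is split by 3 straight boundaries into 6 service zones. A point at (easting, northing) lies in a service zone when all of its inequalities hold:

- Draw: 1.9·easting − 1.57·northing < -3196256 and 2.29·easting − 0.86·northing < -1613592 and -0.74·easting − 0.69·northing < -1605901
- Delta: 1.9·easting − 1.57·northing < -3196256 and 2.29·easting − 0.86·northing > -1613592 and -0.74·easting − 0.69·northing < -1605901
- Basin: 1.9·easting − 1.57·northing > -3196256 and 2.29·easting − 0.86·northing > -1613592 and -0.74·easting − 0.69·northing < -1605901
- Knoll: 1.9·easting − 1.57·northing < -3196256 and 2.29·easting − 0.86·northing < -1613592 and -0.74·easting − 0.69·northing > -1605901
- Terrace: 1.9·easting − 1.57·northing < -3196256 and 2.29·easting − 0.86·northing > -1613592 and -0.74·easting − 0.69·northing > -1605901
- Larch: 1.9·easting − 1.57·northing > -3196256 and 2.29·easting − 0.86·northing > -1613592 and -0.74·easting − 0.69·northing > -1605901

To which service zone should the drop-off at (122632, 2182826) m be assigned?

1.9·122632 − 1.57·2182826 = -3194036.020, which is > -3196256
2.29·122632 − 0.86·2182826 = -1596403.080, which is > -1613592
-0.74·122632 − 0.69·2182826 = -1596897.620, which is > -1605901
This sign pattern matches Larch.

Larch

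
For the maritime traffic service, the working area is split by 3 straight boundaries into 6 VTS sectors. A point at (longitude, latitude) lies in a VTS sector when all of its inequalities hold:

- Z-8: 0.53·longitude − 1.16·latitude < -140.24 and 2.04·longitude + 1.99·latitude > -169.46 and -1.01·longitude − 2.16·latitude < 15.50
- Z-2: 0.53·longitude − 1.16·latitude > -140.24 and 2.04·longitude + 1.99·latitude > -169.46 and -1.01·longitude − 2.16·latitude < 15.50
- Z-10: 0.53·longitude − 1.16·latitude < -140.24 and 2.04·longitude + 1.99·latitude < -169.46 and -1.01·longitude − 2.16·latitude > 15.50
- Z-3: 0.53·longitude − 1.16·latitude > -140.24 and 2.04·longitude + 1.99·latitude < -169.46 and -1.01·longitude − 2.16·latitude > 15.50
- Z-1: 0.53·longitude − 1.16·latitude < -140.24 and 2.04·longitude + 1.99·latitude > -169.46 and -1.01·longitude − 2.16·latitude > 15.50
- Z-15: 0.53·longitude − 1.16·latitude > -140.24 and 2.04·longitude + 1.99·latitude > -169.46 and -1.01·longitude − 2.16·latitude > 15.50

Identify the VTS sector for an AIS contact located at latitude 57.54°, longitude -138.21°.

0.53·-138.21 − 1.16·57.54 = -139.998, which is > -140.24
2.04·-138.21 + 1.99·57.54 = -167.444, which is > -169.46
-1.01·-138.21 − 2.16·57.54 = 15.306, which is < 15.50
This sign pattern matches Z-2.

Z-2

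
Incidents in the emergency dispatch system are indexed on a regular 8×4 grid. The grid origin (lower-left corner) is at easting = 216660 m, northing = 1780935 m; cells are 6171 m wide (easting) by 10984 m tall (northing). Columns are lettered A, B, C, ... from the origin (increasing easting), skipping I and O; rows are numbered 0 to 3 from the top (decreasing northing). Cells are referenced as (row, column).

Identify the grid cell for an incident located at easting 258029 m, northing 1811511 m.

Column index: ⌊(258029 − 216660) / 6171⌋ = ⌊6.704⌋ = 6 → column G
Row offset from origin: ⌊(1811511 − 1780935) / 10984⌋ = ⌊2.784⌋ = 2 → row 1 (counted from top)

(1, G)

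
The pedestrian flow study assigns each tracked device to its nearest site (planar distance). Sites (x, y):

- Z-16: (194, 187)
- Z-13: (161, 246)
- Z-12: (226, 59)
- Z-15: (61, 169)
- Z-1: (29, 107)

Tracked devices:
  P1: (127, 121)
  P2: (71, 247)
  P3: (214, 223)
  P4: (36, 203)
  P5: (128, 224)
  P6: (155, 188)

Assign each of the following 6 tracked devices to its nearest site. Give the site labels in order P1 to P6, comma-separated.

Z-15, Z-15, Z-16, Z-15, Z-13, Z-16

P1 → Z-15 (d²=6660.00)
P2 → Z-15 (d²=6184.00)
P3 → Z-16 (d²=1696.00)
P4 → Z-15 (d²=1781.00)
P5 → Z-13 (d²=1573.00)
P6 → Z-16 (d²=1522.00)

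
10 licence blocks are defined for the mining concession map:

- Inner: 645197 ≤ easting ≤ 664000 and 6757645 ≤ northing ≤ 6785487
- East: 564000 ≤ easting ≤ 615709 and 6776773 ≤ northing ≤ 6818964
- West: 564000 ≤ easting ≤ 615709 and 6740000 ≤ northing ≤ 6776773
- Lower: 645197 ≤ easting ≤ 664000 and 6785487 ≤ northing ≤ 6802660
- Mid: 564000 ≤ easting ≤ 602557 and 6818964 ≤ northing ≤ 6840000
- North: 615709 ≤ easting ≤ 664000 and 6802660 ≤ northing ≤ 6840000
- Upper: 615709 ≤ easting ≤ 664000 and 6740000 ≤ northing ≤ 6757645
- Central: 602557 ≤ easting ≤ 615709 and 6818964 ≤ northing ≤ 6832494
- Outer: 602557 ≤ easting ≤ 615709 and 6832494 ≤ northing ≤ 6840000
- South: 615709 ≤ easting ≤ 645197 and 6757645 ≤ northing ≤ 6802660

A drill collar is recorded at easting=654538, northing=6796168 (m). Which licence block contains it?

The point has easting = 654538 and northing = 6796168.
Only Lower satisfies 645197 ≤ easting ≤ 664000 and 6785487 ≤ northing ≤ 6802660.

Lower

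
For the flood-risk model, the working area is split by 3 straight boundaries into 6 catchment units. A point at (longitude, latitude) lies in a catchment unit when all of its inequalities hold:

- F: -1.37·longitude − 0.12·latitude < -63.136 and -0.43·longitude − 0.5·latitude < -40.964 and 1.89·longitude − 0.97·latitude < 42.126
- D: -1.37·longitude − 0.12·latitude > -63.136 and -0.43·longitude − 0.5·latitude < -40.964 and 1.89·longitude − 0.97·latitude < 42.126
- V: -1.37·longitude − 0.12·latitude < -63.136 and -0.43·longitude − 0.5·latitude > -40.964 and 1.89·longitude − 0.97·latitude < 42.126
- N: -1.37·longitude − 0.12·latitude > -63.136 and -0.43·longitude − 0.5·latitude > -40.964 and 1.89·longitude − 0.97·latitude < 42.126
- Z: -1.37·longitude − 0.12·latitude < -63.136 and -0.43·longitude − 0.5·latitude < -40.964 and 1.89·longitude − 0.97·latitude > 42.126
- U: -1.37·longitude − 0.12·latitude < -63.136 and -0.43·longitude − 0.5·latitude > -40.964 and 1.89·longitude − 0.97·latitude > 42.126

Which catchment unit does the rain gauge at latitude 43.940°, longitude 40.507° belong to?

-1.37·40.507 − 0.12·43.940 = -60.767, which is > -63.136
-0.43·40.507 − 0.5·43.940 = -39.388, which is > -40.964
1.89·40.507 − 0.97·43.940 = 33.936, which is < 42.126
This sign pattern matches N.

N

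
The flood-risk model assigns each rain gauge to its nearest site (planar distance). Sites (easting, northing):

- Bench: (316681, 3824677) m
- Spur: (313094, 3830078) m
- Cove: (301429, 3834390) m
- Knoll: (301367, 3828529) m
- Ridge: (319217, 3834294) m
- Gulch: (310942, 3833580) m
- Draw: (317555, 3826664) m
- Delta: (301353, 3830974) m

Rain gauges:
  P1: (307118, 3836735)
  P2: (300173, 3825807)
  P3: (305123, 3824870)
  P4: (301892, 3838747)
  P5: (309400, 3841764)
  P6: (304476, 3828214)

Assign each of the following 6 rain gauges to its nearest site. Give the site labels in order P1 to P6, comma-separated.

P1 → Gulch (d²=24577001.00)
P2 → Knoll (d²=8834920.00)
P3 → Knoll (d²=27495817.00)
P4 → Cove (d²=19197818.00)
P5 → Gulch (d²=69355620.00)
P6 → Knoll (d²=9765106.00)

Gulch, Knoll, Knoll, Cove, Gulch, Knoll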